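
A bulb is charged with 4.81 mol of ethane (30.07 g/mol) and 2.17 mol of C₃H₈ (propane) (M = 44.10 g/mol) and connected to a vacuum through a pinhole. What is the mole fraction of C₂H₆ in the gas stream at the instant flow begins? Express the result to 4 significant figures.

Rate_i ∝ x_i/√M_i (Graham's law weighted by mole fraction), so the effusate composition follows n_i/√M_i.
x_C₂H₆(eff) = (n_C₂H₆/√M_C₂H₆) / (n_C₂H₆/√M_C₂H₆ + n_C₃H₈/√M_C₃H₈)
= (4.81/√30.07) / (4.81/√30.07 + 2.17/√44.10) = 0.8772/(0.8772 + 0.3268) = 0.7286.

0.7286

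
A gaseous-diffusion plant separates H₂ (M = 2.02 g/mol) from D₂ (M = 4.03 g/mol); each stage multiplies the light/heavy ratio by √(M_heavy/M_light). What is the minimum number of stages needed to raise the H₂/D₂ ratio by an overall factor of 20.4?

9

Single-stage factor α = √(4.03/2.02), so ln α = ½ ln(1.99505) = 0.3453.
Need α^N ≥ 20.4 ⇒ N ≥ ln(20.4) / ln α = 3.016 / 0.3453 = 8.73.
Minimum whole number of stages: N = 9.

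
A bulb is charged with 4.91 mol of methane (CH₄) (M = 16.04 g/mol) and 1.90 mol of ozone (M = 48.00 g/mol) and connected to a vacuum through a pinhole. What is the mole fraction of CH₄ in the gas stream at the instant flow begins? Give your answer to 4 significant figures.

0.8172

Rate_i ∝ x_i/√M_i (Graham's law weighted by mole fraction), so the effusate composition follows n_i/√M_i.
x_CH₄(eff) = (n_CH₄/√M_CH₄) / (n_CH₄/√M_CH₄ + n_O₃/√M_O₃)
= (4.91/√16.04) / (4.91/√16.04 + 1.90/√48.00) = 1.226/(1.226 + 0.2742) = 0.8172.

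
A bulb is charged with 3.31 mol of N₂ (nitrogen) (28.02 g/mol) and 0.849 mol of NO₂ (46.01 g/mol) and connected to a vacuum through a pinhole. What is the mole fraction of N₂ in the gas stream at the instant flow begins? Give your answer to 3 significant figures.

0.833

The effusion rate of species i is ∝ p_i/√M_i ∝ n_i/√M_i.
Mole fraction of N₂ in the effusate = (n_N₂/√M_N₂) / (n_N₂/√M_N₂ + n_NO₂/√M_NO₂)
= (3.31/√28.02) / (3.31/√28.02 + 0.849/√46.01) = 0.6253/(0.6253 + 0.1252) = 0.833.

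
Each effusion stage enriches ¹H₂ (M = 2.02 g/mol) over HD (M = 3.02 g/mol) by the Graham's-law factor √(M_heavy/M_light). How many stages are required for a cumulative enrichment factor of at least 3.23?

With α = √(3.02/2.02) per stage, ln α = ½ ln(1.49505) = 0.2011.
Need α^N ≥ 3.23 ⇒ N ≥ ln(3.23) / ln α = 1.172 / 0.2011 = 5.83.
Minimum whole number of stages: N = 6.

6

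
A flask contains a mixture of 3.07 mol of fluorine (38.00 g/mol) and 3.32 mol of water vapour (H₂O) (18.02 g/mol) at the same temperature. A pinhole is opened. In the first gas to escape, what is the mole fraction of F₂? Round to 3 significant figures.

0.389

Each component's effusion rate ∝ (its partial pressure)·(1/√M) ∝ n_i/√M_i.
So x_F₂ in the escaping gas = (n_F₂/√M_F₂) / Σ(n_i/√M_i)
= (3.07/√38.00) / (3.07/√38.00 + 3.32/√18.02) = 0.4980/(0.4980 + 0.7821) = 0.389.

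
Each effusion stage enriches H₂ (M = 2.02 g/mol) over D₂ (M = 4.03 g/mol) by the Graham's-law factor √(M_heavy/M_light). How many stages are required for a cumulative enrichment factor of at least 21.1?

Single-stage factor α = √(4.03/2.02), so ln α = ½ ln(1.99505) = 0.3453.
Need α^N ≥ 21.1 ⇒ N ≥ ln(21.1) / ln α = 3.049 / 0.3453 = 8.83.
So at least 9 stages are needed.

9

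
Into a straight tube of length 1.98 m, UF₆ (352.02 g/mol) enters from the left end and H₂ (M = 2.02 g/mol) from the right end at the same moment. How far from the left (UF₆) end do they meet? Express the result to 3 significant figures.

Graham's law gives d_UF₆/d_H₂ = rate_UF₆/rate_H₂ = √(M_H₂/M_UF₆) = √(2.02/352.02) = 0.07575.
With d_UF₆ + d_H₂ = 1.98 m, d_H₂ = 1.98/(1 + 0.07575) = 1.841 m.
d_UF₆ = 1.98 − 1.841 = 0.139 m.

0.139 m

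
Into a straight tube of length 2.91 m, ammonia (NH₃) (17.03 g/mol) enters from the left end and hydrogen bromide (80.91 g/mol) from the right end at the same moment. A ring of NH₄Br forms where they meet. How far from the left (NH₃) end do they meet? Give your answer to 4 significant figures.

Graham's law gives d_NH₃/d_HBr = rate_NH₃/rate_HBr = √(M_HBr/M_NH₃) = √(80.91/17.03) = 2.180.
With d_NH₃ + d_HBr = 2.91 m, d_HBr = 2.91/(1 + 2.180) = 0.9152 m.
d_NH₃ = 2.91 − 0.9152 = 1.995 m.

1.995 m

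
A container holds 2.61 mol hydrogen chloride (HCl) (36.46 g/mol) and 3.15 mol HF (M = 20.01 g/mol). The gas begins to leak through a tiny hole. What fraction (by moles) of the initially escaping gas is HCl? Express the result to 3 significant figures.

Each component's effusion rate ∝ (its partial pressure)·(1/√M) ∝ n_i/√M_i.
x_HCl(eff) = (n_HCl/√M_HCl) / (n_HCl/√M_HCl + n_HF/√M_HF)
= (2.61/√36.46) / (2.61/√36.46 + 3.15/√20.01) = 0.4322/(0.4322 + 0.7042) = 0.380.

0.380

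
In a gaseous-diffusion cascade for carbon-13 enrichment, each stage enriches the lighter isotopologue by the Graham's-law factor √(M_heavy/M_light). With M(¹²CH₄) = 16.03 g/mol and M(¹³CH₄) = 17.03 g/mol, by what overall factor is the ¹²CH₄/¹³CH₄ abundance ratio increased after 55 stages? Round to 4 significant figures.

5.281

Each stage multiplies the ratio by α = √(17.03/16.03), so after 55 stages the overall factor is α^55 = (17.03/16.03)^(55/2).
= 1.06238^(55/2) = 5.281.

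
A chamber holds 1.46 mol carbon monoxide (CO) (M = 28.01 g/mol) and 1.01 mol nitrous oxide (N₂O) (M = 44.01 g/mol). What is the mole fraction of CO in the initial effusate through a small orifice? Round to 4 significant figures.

0.6444

Each component's effusion rate ∝ (its partial pressure)·(1/√M) ∝ n_i/√M_i.
Mole fraction of CO in the effusate = (n_CO/√M_CO) / (n_CO/√M_CO + n_N₂O/√M_N₂O)
= (1.46/√28.01) / (1.46/√28.01 + 1.01/√44.01) = 0.2759/(0.2759 + 0.1522) = 0.6444.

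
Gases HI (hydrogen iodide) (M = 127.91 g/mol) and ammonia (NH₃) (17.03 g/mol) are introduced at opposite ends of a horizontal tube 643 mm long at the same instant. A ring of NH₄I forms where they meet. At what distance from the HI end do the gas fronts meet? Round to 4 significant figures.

Graham's law gives d_HI/d_NH₃ = rate_HI/rate_NH₃ = √(M_NH₃/M_HI) = √(17.03/127.91) = 0.3649.
With d_HI + d_NH₃ = 643 mm, d_NH₃ = 643/(1 + 0.3649) = 471.1 mm.
d_HI = 643 − 471.1 = 171.9 mm.

171.9 mm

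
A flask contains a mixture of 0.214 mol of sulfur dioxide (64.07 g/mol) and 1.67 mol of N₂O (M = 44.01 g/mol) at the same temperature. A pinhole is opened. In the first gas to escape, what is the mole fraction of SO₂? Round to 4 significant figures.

Effusion rate of each component ∝ n_i/√M_i (partial pressure × 1/√M).
x_SO₂(eff) = (n_SO₂/√M_SO₂) / (n_SO₂/√M_SO₂ + n_N₂O/√M_N₂O)
= (0.214/√64.07) / (0.214/√64.07 + 1.67/√44.01) = 0.02674/(0.02674 + 0.2517) = 0.09601.

0.09601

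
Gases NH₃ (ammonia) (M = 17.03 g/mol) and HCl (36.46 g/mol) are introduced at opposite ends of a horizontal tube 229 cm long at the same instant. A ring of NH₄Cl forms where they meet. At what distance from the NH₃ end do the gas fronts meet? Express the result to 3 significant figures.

Distances travelled in equal time are proportional to diffusion rates, so d_NH₃/d_HCl = √(M_HCl/M_NH₃) = √(36.46/17.03) = 1.463.
With d_NH₃ + d_HCl = 229 cm, d_HCl = 229/(1 + 1.463) = 92.97 cm.
d_NH₃ = 229 − 92.97 = 136 cm.

136 cm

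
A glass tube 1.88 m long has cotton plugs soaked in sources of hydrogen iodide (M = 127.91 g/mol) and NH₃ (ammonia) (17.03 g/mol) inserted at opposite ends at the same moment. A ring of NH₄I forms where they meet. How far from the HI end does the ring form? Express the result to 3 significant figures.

0.503 m

In equal time, each gas travels a distance ∝ its rate ∝ 1/√M, so d_HI/d_NH₃ = √(M_NH₃/M_HI) = √(17.03/127.91) = 0.3649.
With d_HI + d_NH₃ = 1.88 m, d_NH₃ = 1.88/(1 + 0.3649) = 1.377 m.
d_HI = 1.88 − 1.377 = 0.503 m.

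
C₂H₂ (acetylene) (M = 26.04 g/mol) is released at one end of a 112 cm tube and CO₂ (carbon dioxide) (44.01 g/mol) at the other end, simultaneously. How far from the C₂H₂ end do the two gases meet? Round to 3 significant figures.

63.3 cm

The fronts meet when d_C₂H₂ + d_CO₂ = L with d_C₂H₂/d_CO₂ = √(M_CO₂/M_C₂H₂) (Graham's law). Here √(M_CO₂/M_C₂H₂) = √(44.01/26.04) = 1.300.
With d_C₂H₂ + d_CO₂ = 112 cm, d_CO₂ = 112/(1 + 1.300) = 48.69 cm.
d_C₂H₂ = 112 − 48.69 = 63.3 cm.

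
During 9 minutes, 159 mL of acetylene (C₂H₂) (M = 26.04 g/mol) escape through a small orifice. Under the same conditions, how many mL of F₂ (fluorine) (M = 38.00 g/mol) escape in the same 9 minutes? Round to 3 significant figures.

132 mL

By Graham's law, rate_F₂/rate_C₂H₂ = √(M_C₂H₂/M_F₂) = √(26.04/38.00) = √0.6853 = 0.8278.
So the volume for F₂ is 159 × 0.8278 = 132 mL.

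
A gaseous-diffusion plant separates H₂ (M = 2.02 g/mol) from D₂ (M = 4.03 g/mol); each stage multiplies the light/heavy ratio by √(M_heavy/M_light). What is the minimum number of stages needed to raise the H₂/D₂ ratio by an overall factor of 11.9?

8

With α = √(4.03/2.02) per stage, ln α = ½ ln(1.99505) = 0.3453.
Need α^N ≥ 11.9 ⇒ N ≥ ln(11.9) / ln α = 2.477 / 0.3453 = 7.17.
Rounding up, N = 8 stages.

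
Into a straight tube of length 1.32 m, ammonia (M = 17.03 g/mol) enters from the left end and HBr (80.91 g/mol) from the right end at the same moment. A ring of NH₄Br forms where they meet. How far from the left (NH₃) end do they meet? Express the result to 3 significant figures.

0.905 m

Graham's law gives d_NH₃/d_HBr = rate_NH₃/rate_HBr = √(M_HBr/M_NH₃) = √(80.91/17.03) = 2.180.
With d_NH₃ + d_HBr = 1.32 m, d_HBr = 1.32/(1 + 2.180) = 0.4151 m.
d_NH₃ = 1.32 − 0.4151 = 0.905 m.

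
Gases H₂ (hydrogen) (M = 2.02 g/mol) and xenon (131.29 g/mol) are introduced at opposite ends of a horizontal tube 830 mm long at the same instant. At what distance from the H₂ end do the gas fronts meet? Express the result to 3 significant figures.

738 mm

In equal time, each gas travels a distance ∝ its rate ∝ 1/√M, so d_H₂/d_Xe = √(M_Xe/M_H₂) = √(131.29/2.02) = 8.062.
With d_H₂ + d_Xe = 830 mm, d_Xe = 830/(1 + 8.062) = 91.59 mm.
d_H₂ = 830 − 91.59 = 738 mm.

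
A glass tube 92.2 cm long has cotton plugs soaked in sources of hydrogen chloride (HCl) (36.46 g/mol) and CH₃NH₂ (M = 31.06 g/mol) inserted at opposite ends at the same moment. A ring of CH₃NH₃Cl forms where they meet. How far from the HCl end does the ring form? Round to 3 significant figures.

44.3 cm

In equal time, each gas travels a distance ∝ its rate ∝ 1/√M, so d_HCl/d_CH₃NH₂ = √(M_CH₃NH₂/M_HCl) = √(31.06/36.46) = 0.9230.
With d_HCl + d_CH₃NH₂ = 92.2 cm, d_CH₃NH₂ = 92.2/(1 + 0.9230) = 47.95 cm.
d_HCl = 92.2 − 47.95 = 44.3 cm.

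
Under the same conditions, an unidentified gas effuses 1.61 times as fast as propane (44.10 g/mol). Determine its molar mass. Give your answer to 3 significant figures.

Since effusion rate ∝ 1/√M, rate_X/rate_C₃H₈ = √(M_C₃H₈/M_X).
1.61 = √(44.10/M_X)
M_X = 44.10 / 1.61² = 44.10 / 2.592 = 17.0 g/mol

17.0 g/mol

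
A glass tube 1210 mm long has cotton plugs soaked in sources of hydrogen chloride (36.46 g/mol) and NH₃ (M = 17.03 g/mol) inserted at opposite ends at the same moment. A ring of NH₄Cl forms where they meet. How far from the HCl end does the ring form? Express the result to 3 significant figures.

491 mm

In equal time, each gas travels a distance ∝ its rate ∝ 1/√M, so d_HCl/d_NH₃ = √(M_NH₃/M_HCl) = √(17.03/36.46) = 0.6834.
With d_HCl + d_NH₃ = 1210 mm, d_NH₃ = 1210/(1 + 0.6834) = 718.8 mm.
d_HCl = 1210 − 718.8 = 491 mm.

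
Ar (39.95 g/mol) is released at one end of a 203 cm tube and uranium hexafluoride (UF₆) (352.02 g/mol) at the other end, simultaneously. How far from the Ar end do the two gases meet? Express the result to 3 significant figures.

152 cm

In equal time, each gas travels a distance ∝ its rate ∝ 1/√M, so d_Ar/d_UF₆ = √(M_UF₆/M_Ar) = √(352.02/39.95) = 2.968.
With d_Ar + d_UF₆ = 203 cm, d_UF₆ = 203/(1 + 2.968) = 51.15 cm.
d_Ar = 203 − 51.15 = 152 cm.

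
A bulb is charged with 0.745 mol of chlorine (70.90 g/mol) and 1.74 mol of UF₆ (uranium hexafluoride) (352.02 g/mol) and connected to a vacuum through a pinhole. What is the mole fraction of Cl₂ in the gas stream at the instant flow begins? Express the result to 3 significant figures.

0.488

Rate_i ∝ x_i/√M_i (Graham's law weighted by mole fraction), so the effusate composition follows n_i/√M_i.
Mole fraction of Cl₂ in the effusate = (n_Cl₂/√M_Cl₂) / (n_Cl₂/√M_Cl₂ + n_UF₆/√M_UF₆)
= (0.745/√70.90) / (0.745/√70.90 + 1.74/√352.02) = 0.08848/(0.08848 + 0.09274) = 0.488.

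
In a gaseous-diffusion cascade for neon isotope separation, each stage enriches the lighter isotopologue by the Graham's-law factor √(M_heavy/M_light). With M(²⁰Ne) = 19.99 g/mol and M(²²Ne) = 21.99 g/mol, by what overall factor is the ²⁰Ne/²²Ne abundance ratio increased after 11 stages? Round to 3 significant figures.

Each stage multiplies the ratio by α = √(21.99/19.99), so after 11 stages the overall factor is α^11 = (21.99/19.99)^(11/2).
= 1.10005^(11/2) = 1.69.

1.69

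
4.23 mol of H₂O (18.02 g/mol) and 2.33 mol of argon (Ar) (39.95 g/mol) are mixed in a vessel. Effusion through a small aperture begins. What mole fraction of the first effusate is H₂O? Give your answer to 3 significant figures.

The effusion rate of species i is ∝ p_i/√M_i ∝ n_i/√M_i.
Mole fraction of H₂O in the effusate = (n_H₂O/√M_H₂O) / (n_H₂O/√M_H₂O + n_Ar/√M_Ar)
= (4.23/√18.02) / (4.23/√18.02 + 2.33/√39.95) = 0.9965/(0.9965 + 0.3686) = 0.730.

0.730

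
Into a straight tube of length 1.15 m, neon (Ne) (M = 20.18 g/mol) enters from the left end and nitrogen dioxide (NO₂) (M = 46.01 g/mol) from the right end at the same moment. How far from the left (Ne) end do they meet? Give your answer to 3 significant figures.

0.692 m

The fronts meet when d_Ne + d_NO₂ = L with d_Ne/d_NO₂ = √(M_NO₂/M_Ne) (Graham's law). Here √(M_NO₂/M_Ne) = √(46.01/20.18) = 1.510.
With d_Ne + d_NO₂ = 1.15 m, d_NO₂ = 1.15/(1 + 1.510) = 0.4582 m.
d_Ne = 1.15 − 0.4582 = 0.692 m.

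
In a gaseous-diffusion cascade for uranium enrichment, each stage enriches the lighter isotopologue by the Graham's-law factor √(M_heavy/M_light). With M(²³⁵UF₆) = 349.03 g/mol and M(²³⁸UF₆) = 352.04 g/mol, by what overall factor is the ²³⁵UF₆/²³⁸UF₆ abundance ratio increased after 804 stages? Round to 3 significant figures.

31.6

Each stage multiplies the ratio by α = √(352.04/349.03), so after 804 stages the overall factor is α^804 = (352.04/349.03)^(804/2).
= 1.00862^402 = 31.6.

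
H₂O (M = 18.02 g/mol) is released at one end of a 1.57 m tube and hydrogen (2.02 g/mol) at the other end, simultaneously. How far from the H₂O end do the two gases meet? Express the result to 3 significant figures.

Distances travelled in equal time are proportional to diffusion rates, so d_H₂O/d_H₂ = √(M_H₂/M_H₂O) = √(2.02/18.02) = 0.3348.
With d_H₂O + d_H₂ = 1.57 m, d_H₂ = 1.57/(1 + 0.3348) = 1.176 m.
d_H₂O = 1.57 − 1.176 = 0.394 m.

0.394 m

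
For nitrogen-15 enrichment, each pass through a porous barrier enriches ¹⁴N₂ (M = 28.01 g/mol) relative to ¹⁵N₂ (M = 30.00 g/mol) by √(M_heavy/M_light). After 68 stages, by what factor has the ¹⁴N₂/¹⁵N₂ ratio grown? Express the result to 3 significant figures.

10.3

Each stage multiplies the ratio by α = √(30.00/28.01), so after 68 stages the overall factor is α^68 = (30.00/28.01)^(68/2).
= 1.07105^34 = 10.3.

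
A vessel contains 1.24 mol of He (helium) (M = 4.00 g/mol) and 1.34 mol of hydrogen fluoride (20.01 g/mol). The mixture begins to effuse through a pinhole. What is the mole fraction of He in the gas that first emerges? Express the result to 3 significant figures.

Rate_i ∝ x_i/√M_i (Graham's law weighted by mole fraction), so the effusate composition follows n_i/√M_i.
x_He(eff) = (n_He/√M_He) / (n_He/√M_He + n_HF/√M_HF)
= (1.24/√4.00) / (1.24/√4.00 + 1.34/√20.01) = 0.6200/(0.6200 + 0.2996) = 0.674.

0.674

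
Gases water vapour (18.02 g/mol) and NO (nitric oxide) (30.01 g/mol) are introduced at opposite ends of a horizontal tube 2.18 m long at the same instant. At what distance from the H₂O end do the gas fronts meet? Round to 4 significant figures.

1.228 m

Distances travelled in equal time are proportional to diffusion rates, so d_H₂O/d_NO = √(M_NO/M_H₂O) = √(30.01/18.02) = 1.290.
With d_H₂O + d_NO = 2.18 m, d_NO = 2.18/(1 + 1.290) = 0.9518 m.
d_H₂O = 2.18 − 0.9518 = 1.228 m.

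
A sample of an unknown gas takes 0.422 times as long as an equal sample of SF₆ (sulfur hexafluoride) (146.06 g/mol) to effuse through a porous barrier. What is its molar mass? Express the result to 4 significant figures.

From Graham's law, t_X/t_SF₆ = √(M_X/M_SF₆).
0.422 = √(M_X/146.06)
M_X = 146.06 × 0.422² = 146.06 × 0.1781 = 26.01 g/mol

26.01 g/mol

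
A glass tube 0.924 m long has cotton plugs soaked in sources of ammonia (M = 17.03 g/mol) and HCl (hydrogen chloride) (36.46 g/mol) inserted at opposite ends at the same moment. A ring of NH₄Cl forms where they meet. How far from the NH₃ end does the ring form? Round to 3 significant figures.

The fronts meet when d_NH₃ + d_HCl = L with d_NH₃/d_HCl = √(M_HCl/M_NH₃) (Graham's law). Here √(M_HCl/M_NH₃) = √(36.46/17.03) = 1.463.
With d_NH₃ + d_HCl = 0.924 m, d_HCl = 0.924/(1 + 1.463) = 0.3751 m.
d_NH₃ = 0.924 − 0.3751 = 0.549 m.

0.549 m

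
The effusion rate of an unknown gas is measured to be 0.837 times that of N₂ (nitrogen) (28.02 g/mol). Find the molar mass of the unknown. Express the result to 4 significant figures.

40.00 g/mol

Since effusion rate ∝ 1/√M, rate_X/rate_N₂ = √(M_N₂/M_X).
0.837 = √(28.02/M_X)
M_X = 28.02 / 0.837² = 28.02 / 0.7006 = 40.00 g/mol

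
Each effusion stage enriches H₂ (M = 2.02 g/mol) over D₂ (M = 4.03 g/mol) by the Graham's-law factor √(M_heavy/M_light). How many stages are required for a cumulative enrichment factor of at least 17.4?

Per stage α = (4.03/2.02)^(1/2) = 1.99505^0.5, giving ln α = 0.3453.
Need α^N ≥ 17.4 ⇒ N ≥ ln(17.4) / ln α = 2.856 / 0.3453 = 8.27.
Minimum whole number of stages: N = 9.

9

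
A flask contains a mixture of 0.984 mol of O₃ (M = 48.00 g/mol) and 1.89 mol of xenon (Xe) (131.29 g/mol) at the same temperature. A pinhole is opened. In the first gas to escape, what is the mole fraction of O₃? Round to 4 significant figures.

0.4627

Each component's effusion rate ∝ (its partial pressure)·(1/√M) ∝ n_i/√M_i.
So x_O₃ in the escaping gas = (n_O₃/√M_O₃) / Σ(n_i/√M_i)
= (0.984/√48.00) / (0.984/√48.00 + 1.89/√131.29) = 0.1420/(0.1420 + 0.1649) = 0.4627.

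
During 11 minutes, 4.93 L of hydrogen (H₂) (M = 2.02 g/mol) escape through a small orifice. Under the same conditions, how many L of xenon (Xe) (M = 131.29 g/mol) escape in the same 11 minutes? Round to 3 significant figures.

0.612 L

Using Graham's law: rate_Xe/rate_H₂ = √(M_H₂/M_Xe) = √(2.02/131.29) = √0.01539 = 0.1240.
So the volume for Xe is 4.93 × 0.1240 = 0.612 L.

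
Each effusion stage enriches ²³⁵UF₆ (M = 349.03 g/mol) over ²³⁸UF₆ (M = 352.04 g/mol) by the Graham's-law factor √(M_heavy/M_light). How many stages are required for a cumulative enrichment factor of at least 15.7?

642

With α = √(352.04/349.03) per stage, ln α = ½ ln(1.00862) = 0.004293.
Need α^N ≥ 15.7 ⇒ N ≥ ln(15.7) / ln α = 2.754 / 0.004293 = 641.36.
Rounding up, N = 642 stages.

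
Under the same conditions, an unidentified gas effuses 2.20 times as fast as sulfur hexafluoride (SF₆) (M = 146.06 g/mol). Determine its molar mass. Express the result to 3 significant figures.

30.2 g/mol

From Graham's law, rate_X/rate_SF₆ = √(M_SF₆/M_X).
2.20 = √(146.06/M_X)
M_X = 146.06 / 2.20² = 146.06 / 4.840 = 30.2 g/mol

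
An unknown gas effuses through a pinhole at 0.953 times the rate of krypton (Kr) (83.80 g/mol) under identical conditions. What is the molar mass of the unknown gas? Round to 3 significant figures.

92.3 g/mol

Since effusion rate ∝ 1/√M, rate_X/rate_Kr = √(M_Kr/M_X).
0.953 = √(83.80/M_X)
M_X = 83.80 / 0.953² = 83.80 / 0.9082 = 92.3 g/mol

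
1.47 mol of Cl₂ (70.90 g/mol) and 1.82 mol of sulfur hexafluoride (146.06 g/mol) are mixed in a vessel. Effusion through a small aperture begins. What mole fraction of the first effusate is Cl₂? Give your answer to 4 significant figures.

0.5369

Rate_i ∝ x_i/√M_i (Graham's law weighted by mole fraction), so the effusate composition follows n_i/√M_i.
Mole fraction of Cl₂ in the effusate = (n_Cl₂/√M_Cl₂) / (n_Cl₂/√M_Cl₂ + n_SF₆/√M_SF₆)
= (1.47/√70.90) / (1.47/√70.90 + 1.82/√146.06) = 0.1746/(0.1746 + 0.1506) = 0.5369.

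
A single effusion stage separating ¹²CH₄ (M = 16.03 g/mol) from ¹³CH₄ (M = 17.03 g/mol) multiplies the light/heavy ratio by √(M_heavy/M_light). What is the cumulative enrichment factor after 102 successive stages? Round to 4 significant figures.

21.89

After 102 stages the ratio has grown by (√(17.03/16.03))^102 = (17.03/16.03)^(102/2).
= 1.06238^51 = 21.89.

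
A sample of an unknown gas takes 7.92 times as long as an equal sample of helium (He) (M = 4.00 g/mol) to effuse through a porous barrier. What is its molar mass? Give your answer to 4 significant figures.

By Graham's law, t_X/t_He = √(M_X/M_He).
7.92 = √(M_X/4.00)
M_X = 4.00 × 7.92² = 4.00 × 62.73 = 250.9 g/mol

250.9 g/mol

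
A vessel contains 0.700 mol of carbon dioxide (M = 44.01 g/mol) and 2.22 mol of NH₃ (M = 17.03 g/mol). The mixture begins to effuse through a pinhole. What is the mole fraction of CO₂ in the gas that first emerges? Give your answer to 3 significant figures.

Effusion rate of each component ∝ n_i/√M_i (partial pressure × 1/√M).
x_CO₂(eff) = (n_CO₂/√M_CO₂) / (n_CO₂/√M_CO₂ + n_NH₃/√M_NH₃)
= (0.700/√44.01) / (0.700/√44.01 + 2.22/√17.03) = 0.1055/(0.1055 + 0.5380) = 0.164.

0.164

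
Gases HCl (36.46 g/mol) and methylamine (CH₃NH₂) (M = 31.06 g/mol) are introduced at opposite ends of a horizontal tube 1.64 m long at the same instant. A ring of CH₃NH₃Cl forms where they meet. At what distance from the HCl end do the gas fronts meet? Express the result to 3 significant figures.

The fronts meet when d_HCl + d_CH₃NH₂ = L with d_HCl/d_CH₃NH₂ = √(M_CH₃NH₂/M_HCl) (Graham's law). Here √(M_CH₃NH₂/M_HCl) = √(31.06/36.46) = 0.9230.
With d_HCl + d_CH₃NH₂ = 1.64 m, d_CH₃NH₂ = 1.64/(1 + 0.9230) = 0.8528 m.
d_HCl = 1.64 − 0.8528 = 0.787 m.

0.787 m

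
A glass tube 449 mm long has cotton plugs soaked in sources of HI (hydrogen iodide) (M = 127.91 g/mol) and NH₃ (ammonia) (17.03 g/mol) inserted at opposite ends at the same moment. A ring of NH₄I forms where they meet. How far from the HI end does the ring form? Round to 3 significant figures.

The fronts meet when d_HI + d_NH₃ = L with d_HI/d_NH₃ = √(M_NH₃/M_HI) (Graham's law). Here √(M_NH₃/M_HI) = √(17.03/127.91) = 0.3649.
With d_HI + d_NH₃ = 449 mm, d_NH₃ = 449/(1 + 0.3649) = 329.0 mm.
d_HI = 449 − 329.0 = 120 mm.

120 mm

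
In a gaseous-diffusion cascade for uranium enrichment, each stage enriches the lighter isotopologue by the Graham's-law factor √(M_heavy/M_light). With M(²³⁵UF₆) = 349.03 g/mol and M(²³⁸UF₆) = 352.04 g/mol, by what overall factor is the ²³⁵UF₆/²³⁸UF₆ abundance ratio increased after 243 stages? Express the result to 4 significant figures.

2.839

Each stage multiplies the ratio by α = √(352.04/349.03), so after 243 stages the overall factor is α^243 = (352.04/349.03)^(243/2).
= 1.00862^(243/2) = 2.839.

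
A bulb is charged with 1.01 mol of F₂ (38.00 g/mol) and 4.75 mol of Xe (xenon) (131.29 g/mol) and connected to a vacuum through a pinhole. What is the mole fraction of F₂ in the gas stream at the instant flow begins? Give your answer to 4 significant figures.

0.2833

Rate_i ∝ x_i/√M_i (Graham's law weighted by mole fraction), so the effusate composition follows n_i/√M_i.
Mole fraction of F₂ in the effusate = (n_F₂/√M_F₂) / (n_F₂/√M_F₂ + n_Xe/√M_Xe)
= (1.01/√38.00) / (1.01/√38.00 + 4.75/√131.29) = 0.1638/(0.1638 + 0.4146) = 0.2833.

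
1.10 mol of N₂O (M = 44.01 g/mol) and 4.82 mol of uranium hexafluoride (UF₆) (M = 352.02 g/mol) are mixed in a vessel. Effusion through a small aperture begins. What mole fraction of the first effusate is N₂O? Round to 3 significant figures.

0.392

Each component's effusion rate ∝ (its partial pressure)·(1/√M) ∝ n_i/√M_i.
x_N₂O(eff) = (n_N₂O/√M_N₂O) / (n_N₂O/√M_N₂O + n_UF₆/√M_UF₆)
= (1.10/√44.01) / (1.10/√44.01 + 4.82/√352.02) = 0.1658/(0.1658 + 0.2569) = 0.392.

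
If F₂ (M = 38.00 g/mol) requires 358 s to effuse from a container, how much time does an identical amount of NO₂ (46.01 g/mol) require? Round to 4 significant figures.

393.9 s

By Graham's law, t_NO₂/t_F₂ = √(M_NO₂/M_F₂) = √(46.01/38.00) = √1.211 = 1.100.
So the time for NO₂ is 358 × 1.100 = 393.9 s.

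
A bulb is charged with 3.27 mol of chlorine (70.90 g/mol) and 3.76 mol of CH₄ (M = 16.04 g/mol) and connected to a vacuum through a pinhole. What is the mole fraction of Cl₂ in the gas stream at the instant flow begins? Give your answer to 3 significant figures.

0.293

Rate_i ∝ x_i/√M_i (Graham's law weighted by mole fraction), so the effusate composition follows n_i/√M_i.
So x_Cl₂ in the escaping gas = (n_Cl₂/√M_Cl₂) / Σ(n_i/√M_i)
= (3.27/√70.90) / (3.27/√70.90 + 3.76/√16.04) = 0.3884/(0.3884 + 0.9388) = 0.293.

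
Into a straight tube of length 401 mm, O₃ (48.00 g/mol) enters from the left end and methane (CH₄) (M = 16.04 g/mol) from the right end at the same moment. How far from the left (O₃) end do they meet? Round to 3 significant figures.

Graham's law gives d_O₃/d_CH₄ = rate_O₃/rate_CH₄ = √(M_CH₄/M_O₃) = √(16.04/48.00) = 0.5781.
With d_O₃ + d_CH₄ = 401 mm, d_CH₄ = 401/(1 + 0.5781) = 254.1 mm.
d_O₃ = 401 − 254.1 = 147 mm.

147 mm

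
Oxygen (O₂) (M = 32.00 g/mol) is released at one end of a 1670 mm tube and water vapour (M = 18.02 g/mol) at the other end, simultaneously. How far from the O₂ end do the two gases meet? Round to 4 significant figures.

715.9 mm

In equal time, each gas travels a distance ∝ its rate ∝ 1/√M, so d_O₂/d_H₂O = √(M_H₂O/M_O₂) = √(18.02/32.00) = 0.7504.
With d_O₂ + d_H₂O = 1670 mm, d_H₂O = 1670/(1 + 0.7504) = 954.1 mm.
d_O₂ = 1670 − 954.1 = 715.9 mm.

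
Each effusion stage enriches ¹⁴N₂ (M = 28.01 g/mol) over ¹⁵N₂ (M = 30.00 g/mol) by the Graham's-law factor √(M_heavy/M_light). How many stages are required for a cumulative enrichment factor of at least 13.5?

76

Single-stage factor α = √(30.00/28.01), so ln α = ½ ln(1.07105) = 0.03432.
Need α^N ≥ 13.5 ⇒ N ≥ ln(13.5) / ln α = 2.603 / 0.03432 = 75.84.
So at least 76 stages are needed.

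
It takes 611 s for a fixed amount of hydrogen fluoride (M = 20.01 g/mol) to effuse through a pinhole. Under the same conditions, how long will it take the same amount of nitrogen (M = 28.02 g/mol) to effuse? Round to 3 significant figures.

From Graham's law, t_N₂/t_HF = √(M_N₂/M_HF) = √(28.02/20.01) = √1.400 = 1.183.
So the time for N₂ is 611 × 1.183 = 723 s.

723 s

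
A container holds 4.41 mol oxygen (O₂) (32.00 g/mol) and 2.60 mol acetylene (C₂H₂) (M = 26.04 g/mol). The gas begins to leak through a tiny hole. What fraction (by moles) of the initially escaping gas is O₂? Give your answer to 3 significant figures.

Effusion rate of each component ∝ n_i/√M_i (partial pressure × 1/√M).
So x_O₂ in the escaping gas = (n_O₂/√M_O₂) / Σ(n_i/√M_i)
= (4.41/√32.00) / (4.41/√32.00 + 2.60/√26.04) = 0.7796/(0.7796 + 0.5095) = 0.605.

0.605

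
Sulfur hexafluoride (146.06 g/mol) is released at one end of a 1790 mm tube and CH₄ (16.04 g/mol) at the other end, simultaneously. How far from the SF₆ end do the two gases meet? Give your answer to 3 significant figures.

446 mm

The fronts meet when d_SF₆ + d_CH₄ = L with d_SF₆/d_CH₄ = √(M_CH₄/M_SF₆) (Graham's law). Here √(M_CH₄/M_SF₆) = √(16.04/146.06) = 0.3314.
With d_SF₆ + d_CH₄ = 1790 mm, d_CH₄ = 1790/(1 + 0.3314) = 1344 mm.
d_SF₆ = 1790 − 1344 = 446 mm.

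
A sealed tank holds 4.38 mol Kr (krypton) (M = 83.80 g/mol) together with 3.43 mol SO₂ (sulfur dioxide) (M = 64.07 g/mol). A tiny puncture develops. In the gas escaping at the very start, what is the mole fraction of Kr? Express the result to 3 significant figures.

Each component's effusion rate ∝ (its partial pressure)·(1/√M) ∝ n_i/√M_i.
So x_Kr in the escaping gas = (n_Kr/√M_Kr) / Σ(n_i/√M_i)
= (4.38/√83.80) / (4.38/√83.80 + 3.43/√64.07) = 0.4785/(0.4785 + 0.4285) = 0.528.

0.528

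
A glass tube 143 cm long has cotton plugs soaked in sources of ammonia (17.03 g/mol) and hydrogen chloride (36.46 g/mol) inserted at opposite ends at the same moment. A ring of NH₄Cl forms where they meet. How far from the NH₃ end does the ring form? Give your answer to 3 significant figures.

The fronts meet when d_NH₃ + d_HCl = L with d_NH₃/d_HCl = √(M_HCl/M_NH₃) (Graham's law). Here √(M_HCl/M_NH₃) = √(36.46/17.03) = 1.463.
With d_NH₃ + d_HCl = 143 cm, d_HCl = 143/(1 + 1.463) = 58.05 cm.
d_NH₃ = 143 − 58.05 = 84.9 cm.

84.9 cm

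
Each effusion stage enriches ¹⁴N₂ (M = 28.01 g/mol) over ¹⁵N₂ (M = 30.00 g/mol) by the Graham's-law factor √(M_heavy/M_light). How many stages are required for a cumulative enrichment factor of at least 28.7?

With α = √(30.00/28.01) per stage, ln α = ½ ln(1.07105) = 0.03432.
Need α^N ≥ 28.7 ⇒ N ≥ ln(28.7) / ln α = 3.357 / 0.03432 = 97.82.
Minimum whole number of stages: N = 98.

98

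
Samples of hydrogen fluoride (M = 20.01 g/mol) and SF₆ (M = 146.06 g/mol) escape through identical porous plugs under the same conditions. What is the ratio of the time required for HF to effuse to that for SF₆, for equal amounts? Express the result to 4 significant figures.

0.3701

Graham's law gives t_HF/t_SF₆ = √(M_HF/M_SF₆) = √(20.01/146.06) = √0.1370 = 0.3701.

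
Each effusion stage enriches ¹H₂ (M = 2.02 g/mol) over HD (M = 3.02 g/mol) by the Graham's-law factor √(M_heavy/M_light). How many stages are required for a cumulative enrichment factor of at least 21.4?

16

Single-stage factor α = √(3.02/2.02), so ln α = ½ ln(1.49505) = 0.2011.
Need α^N ≥ 21.4 ⇒ N ≥ ln(21.4) / ln α = 3.063 / 0.2011 = 15.23.
Minimum whole number of stages: N = 16.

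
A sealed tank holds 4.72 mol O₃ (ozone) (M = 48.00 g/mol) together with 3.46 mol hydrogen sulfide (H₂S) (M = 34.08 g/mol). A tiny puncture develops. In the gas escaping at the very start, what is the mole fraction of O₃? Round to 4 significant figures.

Rate_i ∝ x_i/√M_i (Graham's law weighted by mole fraction), so the effusate composition follows n_i/√M_i.
Mole fraction of O₃ in the effusate = (n_O₃/√M_O₃) / (n_O₃/√M_O₃ + n_H₂S/√M_H₂S)
= (4.72/√48.00) / (4.72/√48.00 + 3.46/√34.08) = 0.6813/(0.6813 + 0.5927) = 0.5348.

0.5348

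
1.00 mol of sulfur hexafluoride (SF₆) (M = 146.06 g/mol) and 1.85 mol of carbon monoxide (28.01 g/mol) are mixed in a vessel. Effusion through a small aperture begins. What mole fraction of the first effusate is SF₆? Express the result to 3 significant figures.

The effusion rate of species i is ∝ p_i/√M_i ∝ n_i/√M_i.
So x_SF₆ in the escaping gas = (n_SF₆/√M_SF₆) / Σ(n_i/√M_i)
= (1.00/√146.06) / (1.00/√146.06 + 1.85/√28.01) = 0.08274/(0.08274 + 0.3496) = 0.191.

0.191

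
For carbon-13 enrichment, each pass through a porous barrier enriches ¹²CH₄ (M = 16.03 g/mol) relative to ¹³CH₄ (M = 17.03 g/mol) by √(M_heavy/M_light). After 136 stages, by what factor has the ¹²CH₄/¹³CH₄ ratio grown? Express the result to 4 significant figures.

61.25

The single-stage factor is √(M_heavy/M_light), so 136 stages give [√(17.03/16.03)]^136 = (17.03/16.03)^(136/2).
= 1.06238^68 = 61.25.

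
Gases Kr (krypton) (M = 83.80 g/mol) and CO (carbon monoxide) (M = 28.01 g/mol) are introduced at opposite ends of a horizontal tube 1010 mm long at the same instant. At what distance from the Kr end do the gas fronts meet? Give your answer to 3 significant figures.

Graham's law gives d_Kr/d_CO = rate_Kr/rate_CO = √(M_CO/M_Kr) = √(28.01/83.80) = 0.5781.
With d_Kr + d_CO = 1010 mm, d_CO = 1010/(1 + 0.5781) = 640.0 mm.
d_Kr = 1010 − 640.0 = 370 mm.

370 mm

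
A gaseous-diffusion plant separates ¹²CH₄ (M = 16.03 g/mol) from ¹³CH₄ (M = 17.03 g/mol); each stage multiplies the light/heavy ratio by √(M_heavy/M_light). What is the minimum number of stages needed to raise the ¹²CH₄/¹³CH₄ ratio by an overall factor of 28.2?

111

With α = √(17.03/16.03) per stage, ln α = ½ ln(1.06238) = 0.03026.
Need α^N ≥ 28.2 ⇒ N ≥ ln(28.2) / ln α = 3.339 / 0.03026 = 110.36.
So at least 111 stages are needed.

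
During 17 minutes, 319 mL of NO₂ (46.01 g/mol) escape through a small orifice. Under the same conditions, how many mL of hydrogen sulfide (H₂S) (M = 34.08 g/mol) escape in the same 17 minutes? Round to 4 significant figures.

Since effusion rate ∝ 1/√M, rate_H₂S/rate_NO₂ = √(M_NO₂/M_H₂S) = √(46.01/34.08) = √1.350 = 1.162.
So the volume for H₂S is 319 × 1.162 = 370.7 mL.

370.7 mL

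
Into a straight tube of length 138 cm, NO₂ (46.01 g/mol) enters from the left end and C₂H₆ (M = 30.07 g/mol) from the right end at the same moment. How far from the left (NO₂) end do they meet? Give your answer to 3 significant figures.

61.7 cm

In equal time, each gas travels a distance ∝ its rate ∝ 1/√M, so d_NO₂/d_C₂H₆ = √(M_C₂H₆/M_NO₂) = √(30.07/46.01) = 0.8084.
With d_NO₂ + d_C₂H₆ = 138 cm, d_C₂H₆ = 138/(1 + 0.8084) = 76.31 cm.
d_NO₂ = 138 − 76.31 = 61.7 cm.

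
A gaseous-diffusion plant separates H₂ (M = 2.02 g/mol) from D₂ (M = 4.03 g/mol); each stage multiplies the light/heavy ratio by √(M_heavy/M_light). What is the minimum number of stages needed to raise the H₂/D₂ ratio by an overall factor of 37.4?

Single-stage factor α = √(4.03/2.02), so ln α = ½ ln(1.99505) = 0.3453.
Need α^N ≥ 37.4 ⇒ N ≥ ln(37.4) / ln α = 3.622 / 0.3453 = 10.49.
Rounding up, N = 11 stages.

11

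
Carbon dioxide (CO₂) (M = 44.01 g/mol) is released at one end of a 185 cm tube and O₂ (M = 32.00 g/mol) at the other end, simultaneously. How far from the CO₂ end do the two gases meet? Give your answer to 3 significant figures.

The fronts meet when d_CO₂ + d_O₂ = L with d_CO₂/d_O₂ = √(M_O₂/M_CO₂) (Graham's law). Here √(M_O₂/M_CO₂) = √(32.00/44.01) = 0.8527.
With d_CO₂ + d_O₂ = 185 cm, d_O₂ = 185/(1 + 0.8527) = 99.85 cm.
d_CO₂ = 185 − 99.85 = 85.1 cm.

85.1 cm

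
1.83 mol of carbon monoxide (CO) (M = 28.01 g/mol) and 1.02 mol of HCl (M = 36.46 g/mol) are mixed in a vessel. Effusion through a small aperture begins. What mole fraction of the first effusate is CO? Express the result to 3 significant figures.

0.672

Rate_i ∝ x_i/√M_i (Graham's law weighted by mole fraction), so the effusate composition follows n_i/√M_i.
Mole fraction of CO in the effusate = (n_CO/√M_CO) / (n_CO/√M_CO + n_HCl/√M_HCl)
= (1.83/√28.01) / (1.83/√28.01 + 1.02/√36.46) = 0.3458/(0.3458 + 0.1689) = 0.672.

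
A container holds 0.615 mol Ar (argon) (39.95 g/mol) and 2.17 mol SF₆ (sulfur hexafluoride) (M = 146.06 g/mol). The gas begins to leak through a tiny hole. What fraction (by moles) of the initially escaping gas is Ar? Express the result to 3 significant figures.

0.351

The effusion rate of species i is ∝ p_i/√M_i ∝ n_i/√M_i.
x_Ar(eff) = (n_Ar/√M_Ar) / (n_Ar/√M_Ar + n_SF₆/√M_SF₆)
= (0.615/√39.95) / (0.615/√39.95 + 2.17/√146.06) = 0.09730/(0.09730 + 0.1796) = 0.351.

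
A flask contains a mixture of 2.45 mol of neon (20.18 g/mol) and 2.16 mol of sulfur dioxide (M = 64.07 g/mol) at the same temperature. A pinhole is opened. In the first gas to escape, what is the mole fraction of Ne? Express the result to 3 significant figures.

0.669

Rate_i ∝ x_i/√M_i (Graham's law weighted by mole fraction), so the effusate composition follows n_i/√M_i.
x_Ne(eff) = (n_Ne/√M_Ne) / (n_Ne/√M_Ne + n_SO₂/√M_SO₂)
= (2.45/√20.18) / (2.45/√20.18 + 2.16/√64.07) = 0.5454/(0.5454 + 0.2699) = 0.669.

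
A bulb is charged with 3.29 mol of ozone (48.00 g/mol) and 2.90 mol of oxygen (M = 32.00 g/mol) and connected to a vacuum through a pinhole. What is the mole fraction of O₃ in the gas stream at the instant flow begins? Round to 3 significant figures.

The effusion rate of species i is ∝ p_i/√M_i ∝ n_i/√M_i.
Mole fraction of O₃ in the effusate = (n_O₃/√M_O₃) / (n_O₃/√M_O₃ + n_O₂/√M_O₂)
= (3.29/√48.00) / (3.29/√48.00 + 2.90/√32.00) = 0.4749/(0.4749 + 0.5127) = 0.481.

0.481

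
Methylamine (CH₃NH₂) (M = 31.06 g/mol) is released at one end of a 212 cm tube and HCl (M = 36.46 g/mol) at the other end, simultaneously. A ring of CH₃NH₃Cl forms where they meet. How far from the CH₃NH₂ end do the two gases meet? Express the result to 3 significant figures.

The fronts meet when d_CH₃NH₂ + d_HCl = L with d_CH₃NH₂/d_HCl = √(M_HCl/M_CH₃NH₂) (Graham's law). Here √(M_HCl/M_CH₃NH₂) = √(36.46/31.06) = 1.083.
With d_CH₃NH₂ + d_HCl = 212 cm, d_HCl = 212/(1 + 1.083) = 101.8 cm.
d_CH₃NH₂ = 212 − 101.8 = 110 cm.

110 cm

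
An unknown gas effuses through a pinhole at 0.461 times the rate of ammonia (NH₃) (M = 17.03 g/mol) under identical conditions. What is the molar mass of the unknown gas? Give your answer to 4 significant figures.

From Graham's law, rate_X/rate_NH₃ = √(M_NH₃/M_X).
0.461 = √(17.03/M_X)
M_X = 17.03 / 0.461² = 17.03 / 0.2125 = 80.13 g/mol

80.13 g/mol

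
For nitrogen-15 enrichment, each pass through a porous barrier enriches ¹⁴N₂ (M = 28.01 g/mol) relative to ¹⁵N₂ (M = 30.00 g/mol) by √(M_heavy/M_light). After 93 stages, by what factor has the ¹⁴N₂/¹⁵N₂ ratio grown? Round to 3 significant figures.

24.3

After 93 stages the ratio has grown by (√(30.00/28.01))^93 = (30.00/28.01)^(93/2).
= 1.07105^(93/2) = 24.3.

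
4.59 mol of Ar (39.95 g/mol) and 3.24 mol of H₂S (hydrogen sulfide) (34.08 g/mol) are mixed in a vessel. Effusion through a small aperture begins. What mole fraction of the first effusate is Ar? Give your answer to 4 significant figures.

0.5668

Effusion rate of each component ∝ n_i/√M_i (partial pressure × 1/√M).
x_Ar(eff) = (n_Ar/√M_Ar) / (n_Ar/√M_Ar + n_H₂S/√M_H₂S)
= (4.59/√39.95) / (4.59/√39.95 + 3.24/√34.08) = 0.7262/(0.7262 + 0.5550) = 0.5668.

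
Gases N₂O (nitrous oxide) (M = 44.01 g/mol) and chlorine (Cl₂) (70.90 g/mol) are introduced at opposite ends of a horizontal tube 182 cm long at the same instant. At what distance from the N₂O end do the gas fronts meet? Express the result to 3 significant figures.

102 cm

Distances travelled in equal time are proportional to diffusion rates, so d_N₂O/d_Cl₂ = √(M_Cl₂/M_N₂O) = √(70.90/44.01) = 1.269.
With d_N₂O + d_Cl₂ = 182 cm, d_Cl₂ = 182/(1 + 1.269) = 80.20 cm.
d_N₂O = 182 − 80.20 = 102 cm.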